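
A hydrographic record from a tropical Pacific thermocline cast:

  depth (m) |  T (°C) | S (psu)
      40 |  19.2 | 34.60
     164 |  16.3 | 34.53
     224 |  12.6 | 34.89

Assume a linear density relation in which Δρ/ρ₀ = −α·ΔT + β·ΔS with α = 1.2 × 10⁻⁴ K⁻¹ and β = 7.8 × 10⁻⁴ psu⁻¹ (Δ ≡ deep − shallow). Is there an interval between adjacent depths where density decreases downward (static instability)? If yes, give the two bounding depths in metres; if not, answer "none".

Evaluate Δρ/ρ₀ = −αΔT + βΔS across each adjacent pair:
  40–164 m: −αΔT+βΔS = −(1.2 × 10⁻⁴)(-2.9)+(7.8 × 10⁻⁴)(-0.07) = 2.9 × 10⁻⁴ → stable
  164–224 m: −αΔT+βΔS = −(1.2 × 10⁻⁴)(-3.7)+(7.8 × 10⁻⁴)(+0.36) = 7.2 × 10⁻⁴ → stable
Every interval has Δρ > 0: the column is stably stratified throughout.

none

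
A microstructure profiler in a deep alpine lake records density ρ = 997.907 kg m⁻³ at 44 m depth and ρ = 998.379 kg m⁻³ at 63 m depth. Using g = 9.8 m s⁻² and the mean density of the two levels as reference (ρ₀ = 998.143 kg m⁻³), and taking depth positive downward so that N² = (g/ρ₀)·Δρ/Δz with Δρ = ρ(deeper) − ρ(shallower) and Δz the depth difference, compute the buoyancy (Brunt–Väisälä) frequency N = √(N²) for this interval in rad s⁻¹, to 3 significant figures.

0.0156 rad s⁻¹

Δρ = 998.379 − 997.907 = 0.472 kg m⁻³ over Δz = 63 − 44 = 19 m.
N² = (9.8/998.143) × (0.472/19) = 2.4391 × 10⁻⁴ s⁻².
N = √(2.4391 × 10⁻⁴) = 0.015618 rad s⁻¹ ≈ 0.0156 rad s⁻¹.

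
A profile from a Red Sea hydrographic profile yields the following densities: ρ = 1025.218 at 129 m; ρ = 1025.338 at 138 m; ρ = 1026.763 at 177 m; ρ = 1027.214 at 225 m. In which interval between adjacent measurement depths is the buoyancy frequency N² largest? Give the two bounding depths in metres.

Compute the density gradient over each adjacent pair:
  129–138 m: Δρ/Δz = 0.120/9 = 0.013 kg m⁻⁴
  138–177 m: Δρ/Δz = 1.425/39 = 0.037 kg m⁻⁴
  177–225 m: Δρ/Δz = 0.451/48 = 9.4 × 10⁻³ kg m⁻⁴
The largest gradient is in the 138–177 m interval — the pycnocline.

138–177 m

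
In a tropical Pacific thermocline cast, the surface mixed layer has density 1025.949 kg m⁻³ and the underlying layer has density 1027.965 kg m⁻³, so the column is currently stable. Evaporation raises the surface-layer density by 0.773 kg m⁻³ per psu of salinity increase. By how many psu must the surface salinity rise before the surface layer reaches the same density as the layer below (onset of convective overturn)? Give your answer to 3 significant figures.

2.61 psu

Density deficit of the surface layer: 1027.965 − 1025.949 = 2.016 kg m⁻³.
Required change = 2.016 / 0.773 = 2.61 psu.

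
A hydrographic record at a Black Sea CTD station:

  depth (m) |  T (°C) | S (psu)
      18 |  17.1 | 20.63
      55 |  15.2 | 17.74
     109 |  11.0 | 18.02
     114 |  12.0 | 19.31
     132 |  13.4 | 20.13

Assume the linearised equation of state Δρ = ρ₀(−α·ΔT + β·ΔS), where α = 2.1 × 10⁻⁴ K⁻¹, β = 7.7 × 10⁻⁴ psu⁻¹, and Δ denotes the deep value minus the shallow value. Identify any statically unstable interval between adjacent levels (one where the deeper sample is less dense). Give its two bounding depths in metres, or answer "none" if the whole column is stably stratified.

18–55 m

Evaluate Δρ/ρ₀ = −αΔT + βΔS across each adjacent pair:
  18–55 m: −αΔT+βΔS = −(2.1 × 10⁻⁴)(-1.9)+(7.7 × 10⁻⁴)(-2.89) = -1.8 × 10⁻³ → UNSTABLE
  55–109 m: −αΔT+βΔS = −(2.1 × 10⁻⁴)(-4.2)+(7.7 × 10⁻⁴)(+0.28) = 1.1 × 10⁻³ → stable
  109–114 m: −αΔT+βΔS = −(2.1 × 10⁻⁴)(+1.0)+(7.7 × 10⁻⁴)(+1.29) = 7.8 × 10⁻⁴ → stable
  114–132 m: −αΔT+βΔS = −(2.1 × 10⁻⁴)(+1.4)+(7.7 × 10⁻⁴)(+0.82) = 3.4 × 10⁻⁴ → stable
The 18–55 m interval has Δρ < 0: lighter water underlies denser water.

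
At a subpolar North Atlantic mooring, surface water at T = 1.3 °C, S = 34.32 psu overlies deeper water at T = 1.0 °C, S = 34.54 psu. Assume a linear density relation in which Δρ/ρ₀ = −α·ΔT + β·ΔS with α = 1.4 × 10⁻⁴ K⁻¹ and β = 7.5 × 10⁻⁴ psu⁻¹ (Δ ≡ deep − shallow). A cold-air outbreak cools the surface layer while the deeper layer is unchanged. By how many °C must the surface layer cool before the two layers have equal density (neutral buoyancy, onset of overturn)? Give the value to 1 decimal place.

1.5 °C

Neutral buoyancy requires Δρ = 0, i.e. −α(T_deep − T_surf′) + β(S_deep − S_surf) = 0.
T_surf′ = T_deep − (β/α)·ΔS = 1.0 − (7.5 × 10⁻⁴/1.4 × 10⁻⁴)·(+0.22) = -0.179 °C.
Cooling required: 1.3 − (-0.179) = 1.479 °C.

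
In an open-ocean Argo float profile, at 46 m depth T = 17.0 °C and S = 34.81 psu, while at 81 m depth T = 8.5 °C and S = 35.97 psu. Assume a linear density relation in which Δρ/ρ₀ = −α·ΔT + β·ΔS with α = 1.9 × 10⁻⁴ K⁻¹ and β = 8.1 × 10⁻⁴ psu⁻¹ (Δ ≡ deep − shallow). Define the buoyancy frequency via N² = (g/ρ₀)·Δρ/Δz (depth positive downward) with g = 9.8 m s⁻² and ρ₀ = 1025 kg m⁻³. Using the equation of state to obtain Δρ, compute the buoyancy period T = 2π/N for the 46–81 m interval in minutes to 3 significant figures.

ΔT = -8.5 K, ΔS = +1.16 psu (deep − shallow).
Δρ/ρ₀ = −αΔT + βΔS = 1.615 × 10⁻³ + 9.396 × 10⁻⁴ = 2.5546 × 10⁻³, so Δρ ≈ 2.618 kg m⁻³.
N² = (g/ρ₀)·Δρ/Δz = g·(Δρ/ρ₀)/Δz = 9.8 × 2.5546 × 10⁻³ / 35 = 7.1529 × 10⁻⁴ s⁻².
N = √(7.1529 × 10⁻⁴) = 0.026745 rad s⁻¹ → T = 2π/N = 234.93 s = 3.9155 min ≈ 3.92 min.

3.92 min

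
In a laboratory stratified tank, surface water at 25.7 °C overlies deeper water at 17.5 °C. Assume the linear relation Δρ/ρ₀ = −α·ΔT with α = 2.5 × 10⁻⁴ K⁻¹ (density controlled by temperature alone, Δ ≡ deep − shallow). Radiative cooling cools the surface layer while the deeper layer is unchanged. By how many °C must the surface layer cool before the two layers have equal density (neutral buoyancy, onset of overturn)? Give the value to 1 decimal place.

With temperature the only control, equal density requires T_surf′ = T_deep.
T_surf′ = 17.5 °C.
Cooling required: 25.7 − 17.5 = 8.2 °C.

8.2 °C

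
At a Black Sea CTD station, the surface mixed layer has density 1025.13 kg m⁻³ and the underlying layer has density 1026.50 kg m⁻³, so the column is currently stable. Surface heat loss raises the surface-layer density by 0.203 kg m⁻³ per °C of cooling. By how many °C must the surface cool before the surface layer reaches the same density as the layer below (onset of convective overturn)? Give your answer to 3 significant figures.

Density deficit of the surface layer: 1026.50 − 1025.13 = 1.37 kg m⁻³.
Required change = 1.37 / 0.203 = 6.75 °C.

6.75 °C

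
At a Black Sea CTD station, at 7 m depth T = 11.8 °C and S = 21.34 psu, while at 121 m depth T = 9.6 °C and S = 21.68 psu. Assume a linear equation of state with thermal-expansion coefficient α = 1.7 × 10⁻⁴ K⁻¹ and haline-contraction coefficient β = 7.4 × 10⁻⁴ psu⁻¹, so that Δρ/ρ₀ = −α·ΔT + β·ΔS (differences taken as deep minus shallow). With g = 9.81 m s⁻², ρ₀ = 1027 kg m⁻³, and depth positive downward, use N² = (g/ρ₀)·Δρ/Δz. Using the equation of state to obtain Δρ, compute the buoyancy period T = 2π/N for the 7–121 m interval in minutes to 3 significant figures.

ΔT = -2.2 K, ΔS = +0.34 psu (deep − shallow).
Δρ/ρ₀ = −αΔT + βΔS = 3.74 × 10⁻⁴ + 2.516 × 10⁻⁴ = 6.256 × 10⁻⁴, so Δρ ≈ 0.6425 kg m⁻³.
N² = (g/ρ₀)·Δρ/Δz = g·(Δρ/ρ₀)/Δz = 9.81 × 6.256 × 10⁻⁴ / 114 = 5.3835 × 10⁻⁵ s⁻².
N = √(5.3835 × 10⁻⁵) = 7.3372 × 10⁻³ rad s⁻¹ → T = 2π/N = 856.35 s = 14.273 min ≈ 14.3 min.

14.3 min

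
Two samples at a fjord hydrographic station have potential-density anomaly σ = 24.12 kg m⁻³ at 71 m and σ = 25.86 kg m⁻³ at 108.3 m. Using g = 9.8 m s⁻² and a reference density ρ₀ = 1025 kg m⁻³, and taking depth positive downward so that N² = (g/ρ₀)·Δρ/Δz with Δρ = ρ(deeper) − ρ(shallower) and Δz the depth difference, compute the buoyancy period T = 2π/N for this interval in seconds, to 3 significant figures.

Δρ = 1025.86 − 1024.12 = 1.74 kg m⁻³ over Δz = 108.3 − 71 = 37.3 m.
N² = (9.8/1025) × (1.74/37.3) = 4.4601 × 10⁻⁴ s⁻².
N = √(4.4601 × 10⁻⁴) = 0.021119 rad s⁻¹, so T = 2π/N = 297.51 s ≈ 298 s.

298 s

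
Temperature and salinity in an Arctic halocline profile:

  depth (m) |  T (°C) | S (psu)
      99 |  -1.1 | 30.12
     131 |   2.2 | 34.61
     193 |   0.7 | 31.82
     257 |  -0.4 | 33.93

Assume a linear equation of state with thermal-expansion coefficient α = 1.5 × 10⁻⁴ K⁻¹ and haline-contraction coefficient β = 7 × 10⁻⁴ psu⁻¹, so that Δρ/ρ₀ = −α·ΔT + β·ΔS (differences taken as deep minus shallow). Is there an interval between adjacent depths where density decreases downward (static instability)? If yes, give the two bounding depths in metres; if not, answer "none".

131–193 m

Evaluate Δρ/ρ₀ = −αΔT + βΔS across each adjacent pair:
  99–131 m: −αΔT+βΔS = −(1.5 × 10⁻⁴)(+3.3)+(7 × 10⁻⁴)(+4.49) = 2.6 × 10⁻³ → stable
  131–193 m: −αΔT+βΔS = −(1.5 × 10⁻⁴)(-1.5)+(7 × 10⁻⁴)(-2.79) = -1.7 × 10⁻³ → UNSTABLE
  193–257 m: −αΔT+βΔS = −(1.5 × 10⁻⁴)(-1.1)+(7 × 10⁻⁴)(+2.11) = 1.6 × 10⁻³ → stable
The 131–193 m interval has Δρ < 0: lighter water underlies denser water.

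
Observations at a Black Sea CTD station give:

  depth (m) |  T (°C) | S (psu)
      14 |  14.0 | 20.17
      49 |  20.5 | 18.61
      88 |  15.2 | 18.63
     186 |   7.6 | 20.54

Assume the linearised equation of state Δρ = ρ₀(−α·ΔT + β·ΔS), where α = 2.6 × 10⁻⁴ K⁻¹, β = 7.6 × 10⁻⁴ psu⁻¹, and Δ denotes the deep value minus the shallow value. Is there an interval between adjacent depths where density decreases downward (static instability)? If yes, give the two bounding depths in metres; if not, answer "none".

14–49 m

Evaluate Δρ/ρ₀ = −αΔT + βΔS across each adjacent pair:
  14–49 m: −αΔT+βΔS = −(2.6 × 10⁻⁴)(+6.5)+(7.6 × 10⁻⁴)(-1.56) = -2.9 × 10⁻³ → UNSTABLE
  49–88 m: −αΔT+βΔS = −(2.6 × 10⁻⁴)(-5.3)+(7.6 × 10⁻⁴)(+0.02) = 1.4 × 10⁻³ → stable
  88–186 m: −αΔT+βΔS = −(2.6 × 10⁻⁴)(-7.6)+(7.6 × 10⁻⁴)(+1.91) = 3.4 × 10⁻³ → stable
The 14–49 m interval has Δρ < 0: lighter water underlies denser water.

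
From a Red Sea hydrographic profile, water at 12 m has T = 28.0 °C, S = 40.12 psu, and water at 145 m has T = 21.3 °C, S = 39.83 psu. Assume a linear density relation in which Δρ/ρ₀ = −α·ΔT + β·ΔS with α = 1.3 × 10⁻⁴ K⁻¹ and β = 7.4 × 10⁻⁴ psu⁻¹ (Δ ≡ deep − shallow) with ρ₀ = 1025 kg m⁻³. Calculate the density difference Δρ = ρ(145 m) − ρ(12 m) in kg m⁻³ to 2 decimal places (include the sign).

ΔT = -6.7 K, ΔS = -0.29 psu (deep − shallow).
Δρ/ρ₀ = −(1.3 × 10⁻⁴)(-6.7) + (7.4 × 10⁻⁴)(-0.29) = 6.564 × 10⁻⁴.
Δρ = 1025 × (6.564 × 10⁻⁴) = +0.67 kg m⁻³.
Positive Δρ: denser below, stable.

+0.67 kg m⁻³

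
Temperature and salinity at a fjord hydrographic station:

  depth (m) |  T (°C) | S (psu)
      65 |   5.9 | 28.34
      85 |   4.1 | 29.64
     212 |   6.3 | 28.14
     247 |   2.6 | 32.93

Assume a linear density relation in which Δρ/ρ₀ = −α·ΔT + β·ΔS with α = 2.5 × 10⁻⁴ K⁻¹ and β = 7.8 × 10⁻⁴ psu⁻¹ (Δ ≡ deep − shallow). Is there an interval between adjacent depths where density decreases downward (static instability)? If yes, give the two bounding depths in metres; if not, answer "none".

Evaluate Δρ/ρ₀ = −αΔT + βΔS across each adjacent pair:
  65–85 m: −αΔT+βΔS = −(2.5 × 10⁻⁴)(-1.8)+(7.8 × 10⁻⁴)(+1.30) = 1.5 × 10⁻³ → stable
  85–212 m: −αΔT+βΔS = −(2.5 × 10⁻⁴)(+2.2)+(7.8 × 10⁻⁴)(-1.50) = -1.7 × 10⁻³ → UNSTABLE
  212–247 m: −αΔT+βΔS = −(2.5 × 10⁻⁴)(-3.7)+(7.8 × 10⁻⁴)(+4.79) = 4.7 × 10⁻³ → stable
The 85–212 m interval has Δρ < 0: lighter water underlies denser water.

85–212 m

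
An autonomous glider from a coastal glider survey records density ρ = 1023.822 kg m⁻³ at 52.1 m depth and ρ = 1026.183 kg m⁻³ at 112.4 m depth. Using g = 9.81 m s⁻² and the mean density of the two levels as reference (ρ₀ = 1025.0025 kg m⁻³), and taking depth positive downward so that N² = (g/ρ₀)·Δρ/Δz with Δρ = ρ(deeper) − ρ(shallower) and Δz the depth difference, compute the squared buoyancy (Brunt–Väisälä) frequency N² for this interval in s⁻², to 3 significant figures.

Δρ = 1026.183 − 1023.822 = 2.361 kg m⁻³ over Δz = 112.4 − 52.1 = 60.3 m.
N² = (9.81/1025.0025) × (2.361/60.3) = 3.7473 × 10⁻⁴ s⁻² ≈ 3.75 × 10⁻⁴ s⁻².

3.75 × 10⁻⁴ s⁻²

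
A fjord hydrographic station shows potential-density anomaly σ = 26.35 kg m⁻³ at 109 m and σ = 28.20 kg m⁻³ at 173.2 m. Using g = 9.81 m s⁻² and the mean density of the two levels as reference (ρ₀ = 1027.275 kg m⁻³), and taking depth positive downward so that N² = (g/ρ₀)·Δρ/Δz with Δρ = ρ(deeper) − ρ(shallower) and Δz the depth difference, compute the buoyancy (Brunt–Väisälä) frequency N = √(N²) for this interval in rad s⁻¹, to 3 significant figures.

Δρ = 1028.20 − 1026.35 = 1.85 kg m⁻³ over Δz = 173.2 − 109 = 64.2 m.
N² = (9.81/1027.275) × (1.85/64.2) = 2.7518 × 10⁻⁴ s⁻².
N = √(2.7518 × 10⁻⁴) = 0.016589 rad s⁻¹ ≈ 0.0166 rad s⁻¹.

0.0166 rad s⁻¹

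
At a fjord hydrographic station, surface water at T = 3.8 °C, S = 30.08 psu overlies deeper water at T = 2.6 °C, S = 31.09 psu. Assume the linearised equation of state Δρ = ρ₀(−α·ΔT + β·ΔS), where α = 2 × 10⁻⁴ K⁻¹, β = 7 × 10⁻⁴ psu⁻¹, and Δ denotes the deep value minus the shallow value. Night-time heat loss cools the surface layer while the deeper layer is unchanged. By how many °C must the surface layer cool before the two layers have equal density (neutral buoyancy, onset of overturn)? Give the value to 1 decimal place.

Neutral buoyancy requires Δρ = 0, i.e. −α(T_deep − T_surf′) + β(S_deep − S_surf) = 0.
T_surf′ = T_deep − (β/α)·ΔS = 2.6 − (7 × 10⁻⁴/2 × 10⁻⁴)·(+1.01) = -0.935 °C.
Cooling required: 3.8 − (-0.935) = 4.735 °C.

4.7 °C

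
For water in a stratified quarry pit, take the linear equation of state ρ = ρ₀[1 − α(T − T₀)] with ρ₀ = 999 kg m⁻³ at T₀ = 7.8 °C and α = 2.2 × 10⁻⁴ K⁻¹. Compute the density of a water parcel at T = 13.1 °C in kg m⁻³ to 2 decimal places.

997.84 kg m⁻³

T − T₀ = +5.3 K.
Bracket = 1 − α·(+5.3) = 1 + (-1.166 × 10⁻³) = 0.9988340.
ρ = 999 × 0.9988340 = 997.84 kg m⁻³.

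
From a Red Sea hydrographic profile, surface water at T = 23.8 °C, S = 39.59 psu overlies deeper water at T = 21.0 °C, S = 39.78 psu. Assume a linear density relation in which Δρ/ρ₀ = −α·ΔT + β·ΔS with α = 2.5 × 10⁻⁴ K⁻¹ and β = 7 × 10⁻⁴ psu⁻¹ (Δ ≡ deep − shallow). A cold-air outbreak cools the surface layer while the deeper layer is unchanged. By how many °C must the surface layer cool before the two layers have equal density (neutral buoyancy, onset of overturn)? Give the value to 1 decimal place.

3.3 °C

Neutral buoyancy requires Δρ = 0, i.e. −α(T_deep − T_surf′) + β(S_deep − S_surf) = 0.
T_surf′ = T_deep − (β/α)·ΔS = 21.0 − (7 × 10⁻⁴/2.5 × 10⁻⁴)·(+0.19) = 20.468 °C.
Cooling required: 23.8 − (20.468) = 3.332 °C.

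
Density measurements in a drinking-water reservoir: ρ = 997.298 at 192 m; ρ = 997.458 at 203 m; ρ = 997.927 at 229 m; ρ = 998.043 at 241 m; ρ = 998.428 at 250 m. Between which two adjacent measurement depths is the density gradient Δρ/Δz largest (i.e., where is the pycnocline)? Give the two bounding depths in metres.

Compute the density gradient over each adjacent pair:
  192–203 m: Δρ/Δz = 0.160/11 = 0.015 kg m⁻⁴
  203–229 m: Δρ/Δz = 0.469/26 = 0.018 kg m⁻⁴
  229–241 m: Δρ/Δz = 0.116/12 = 9.7 × 10⁻³ kg m⁻⁴
  241–250 m: Δρ/Δz = 0.385/9 = 0.043 kg m⁻⁴
The largest gradient is in the 241–250 m interval — the pycnocline.

241–250 m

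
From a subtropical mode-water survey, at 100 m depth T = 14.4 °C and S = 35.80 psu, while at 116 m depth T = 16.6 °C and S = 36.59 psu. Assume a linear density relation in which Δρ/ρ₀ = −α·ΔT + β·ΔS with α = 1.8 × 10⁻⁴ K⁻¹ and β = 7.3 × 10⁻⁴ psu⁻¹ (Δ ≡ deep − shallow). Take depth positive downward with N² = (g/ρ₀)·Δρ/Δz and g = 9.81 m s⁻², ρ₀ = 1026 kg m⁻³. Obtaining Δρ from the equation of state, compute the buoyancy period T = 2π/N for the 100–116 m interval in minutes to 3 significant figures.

ΔT = +2.2 K, ΔS = +0.79 psu (deep − shallow).
Δρ/ρ₀ = −αΔT + βΔS = -3.96 × 10⁻⁴ + 5.767 × 10⁻⁴ = 1.807 × 10⁻⁴, so Δρ ≈ 0.1854 kg m⁻³.
N² = (g/ρ₀)·Δρ/Δz = g·(Δρ/ρ₀)/Δz = 9.81 × 1.807 × 10⁻⁴ / 16 = 1.1079 × 10⁻⁴ s⁻².
N = √(1.1079 × 10⁻⁴) = 0.010526 rad s⁻¹ → T = 2π/N = 596.92 s = 9.9487 min ≈ 9.95 min.

9.95 min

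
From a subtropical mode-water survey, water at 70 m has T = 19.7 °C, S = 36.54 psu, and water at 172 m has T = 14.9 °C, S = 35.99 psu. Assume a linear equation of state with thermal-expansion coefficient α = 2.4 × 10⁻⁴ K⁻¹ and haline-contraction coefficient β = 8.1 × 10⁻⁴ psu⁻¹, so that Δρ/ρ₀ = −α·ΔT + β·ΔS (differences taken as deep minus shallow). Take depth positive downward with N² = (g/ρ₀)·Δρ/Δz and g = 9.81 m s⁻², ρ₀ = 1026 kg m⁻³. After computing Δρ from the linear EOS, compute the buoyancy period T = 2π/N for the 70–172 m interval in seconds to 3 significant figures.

ΔT = -4.8 K, ΔS = -0.55 psu (deep − shallow).
Δρ/ρ₀ = −αΔT + βΔS = 1.152 × 10⁻³ − 4.455 × 10⁻⁴ = 7.065 × 10⁻⁴, so Δρ ≈ 0.7249 kg m⁻³.
N² = (g/ρ₀)·Δρ/Δz = g·(Δρ/ρ₀)/Δz = 9.81 × 7.065 × 10⁻⁴ / 102 = 6.7949 × 10⁻⁵ s⁻².
N = √(6.7949 × 10⁻⁵) = 8.2431 × 10⁻³ rad s⁻¹ → T = 2π/N = 762.24 s ≈ 762 s.

762 s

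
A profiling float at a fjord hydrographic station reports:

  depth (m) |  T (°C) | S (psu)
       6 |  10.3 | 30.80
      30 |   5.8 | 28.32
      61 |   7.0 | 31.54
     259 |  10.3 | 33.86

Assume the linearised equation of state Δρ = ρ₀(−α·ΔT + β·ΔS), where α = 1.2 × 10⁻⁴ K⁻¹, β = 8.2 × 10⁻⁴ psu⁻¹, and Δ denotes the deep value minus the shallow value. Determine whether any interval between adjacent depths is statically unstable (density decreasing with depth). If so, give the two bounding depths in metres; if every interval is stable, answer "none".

Evaluate Δρ/ρ₀ = −αΔT + βΔS across each adjacent pair:
  6–30 m: −αΔT+βΔS = −(1.2 × 10⁻⁴)(-4.5)+(8.2 × 10⁻⁴)(-2.48) = -1.5 × 10⁻³ → UNSTABLE
  30–61 m: −αΔT+βΔS = −(1.2 × 10⁻⁴)(+1.2)+(8.2 × 10⁻⁴)(+3.22) = 2.5 × 10⁻³ → stable
  61–259 m: −αΔT+βΔS = −(1.2 × 10⁻⁴)(+3.3)+(8.2 × 10⁻⁴)(+2.32) = 1.5 × 10⁻³ → stable
The 6–30 m interval has Δρ < 0: lighter water underlies denser water.

6–30 m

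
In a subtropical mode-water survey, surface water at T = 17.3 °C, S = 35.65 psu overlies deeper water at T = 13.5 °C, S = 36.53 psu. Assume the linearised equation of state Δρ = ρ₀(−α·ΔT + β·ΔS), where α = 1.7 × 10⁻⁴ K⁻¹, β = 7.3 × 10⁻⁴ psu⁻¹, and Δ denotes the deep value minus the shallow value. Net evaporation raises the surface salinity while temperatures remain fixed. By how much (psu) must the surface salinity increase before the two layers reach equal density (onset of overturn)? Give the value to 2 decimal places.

1.76 psu

Neutral buoyancy requires −α(T_deep − T_surf) + β(S_deep − S_surf′) = 0.
S_surf′ = S_deep − (α/β)·ΔT = 36.53 − (1.7 × 10⁻⁴/7.3 × 10⁻⁴)·(-3.8) = 37.4149 psu.
Increase required: 37.4149 − 35.65 = 1.7649 psu.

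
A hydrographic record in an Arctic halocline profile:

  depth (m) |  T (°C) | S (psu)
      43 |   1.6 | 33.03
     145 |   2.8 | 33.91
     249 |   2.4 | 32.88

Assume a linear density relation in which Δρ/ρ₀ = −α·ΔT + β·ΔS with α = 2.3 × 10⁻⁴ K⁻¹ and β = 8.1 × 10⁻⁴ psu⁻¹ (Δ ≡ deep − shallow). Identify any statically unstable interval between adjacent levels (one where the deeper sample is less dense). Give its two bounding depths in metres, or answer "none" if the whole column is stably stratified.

Evaluate Δρ/ρ₀ = −αΔT + βΔS across each adjacent pair:
  43–145 m: −αΔT+βΔS = −(2.3 × 10⁻⁴)(+1.2)+(8.1 × 10⁻⁴)(+0.88) = 4.4 × 10⁻⁴ → stable
  145–249 m: −αΔT+βΔS = −(2.3 × 10⁻⁴)(-0.4)+(8.1 × 10⁻⁴)(-1.03) = -7.4 × 10⁻⁴ → UNSTABLE
The 145–249 m interval has Δρ < 0: lighter water underlies denser water.

145–249 m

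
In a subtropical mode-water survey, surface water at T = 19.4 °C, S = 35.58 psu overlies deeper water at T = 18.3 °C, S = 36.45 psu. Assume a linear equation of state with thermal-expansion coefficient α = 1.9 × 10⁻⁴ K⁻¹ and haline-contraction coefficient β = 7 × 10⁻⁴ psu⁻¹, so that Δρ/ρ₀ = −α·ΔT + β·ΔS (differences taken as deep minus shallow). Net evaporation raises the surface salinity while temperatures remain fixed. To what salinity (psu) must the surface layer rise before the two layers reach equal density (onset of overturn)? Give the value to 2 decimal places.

36.75 psu

Neutral buoyancy requires −α(T_deep − T_surf) + β(S_deep − S_surf′) = 0.
S_surf′ = S_deep − (α/β)·ΔT = 36.45 − (1.9 × 10⁻⁴/7 × 10⁻⁴)·(-1.1) = 36.7486 psu.
Increase required: 36.7486 − 35.58 = 1.1686 psu.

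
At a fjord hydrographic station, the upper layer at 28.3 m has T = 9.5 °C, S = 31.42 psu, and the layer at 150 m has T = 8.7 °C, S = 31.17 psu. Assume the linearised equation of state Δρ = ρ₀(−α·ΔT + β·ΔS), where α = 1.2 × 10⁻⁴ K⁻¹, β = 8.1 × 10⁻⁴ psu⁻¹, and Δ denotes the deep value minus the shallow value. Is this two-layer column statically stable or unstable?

ΔT = 8.7 − 9.5 = -0.8 K and ΔS = 31.17 − 31.42 = -0.25 psu (deep − shallow).
−αΔT = 9.60 × 10⁻⁵; βΔS = -2.025 × 10⁻⁴; sum Δρ/ρ₀ = -1.065 × 10⁻⁴.
Δρ/ρ₀ < 0, so Δρ < 0: deeper water is lighter → statically unstable; the column would overturn.

unstable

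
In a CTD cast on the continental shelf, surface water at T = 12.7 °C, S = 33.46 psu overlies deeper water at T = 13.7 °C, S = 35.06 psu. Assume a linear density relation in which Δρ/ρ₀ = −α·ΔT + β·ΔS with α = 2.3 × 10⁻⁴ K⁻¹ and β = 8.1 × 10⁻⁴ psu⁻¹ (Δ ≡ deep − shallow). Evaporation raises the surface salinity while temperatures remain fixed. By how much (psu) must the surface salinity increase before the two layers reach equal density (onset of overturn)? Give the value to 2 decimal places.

Neutral buoyancy requires −α(T_deep − T_surf) + β(S_deep − S_surf′) = 0.
S_surf′ = S_deep − (α/β)·ΔT = 35.06 − (2.3 × 10⁻⁴/8.1 × 10⁻⁴)·(+1.0) = 34.7760 psu.
Increase required: 34.7760 − 33.46 = 1.3160 psu.

1.32 psu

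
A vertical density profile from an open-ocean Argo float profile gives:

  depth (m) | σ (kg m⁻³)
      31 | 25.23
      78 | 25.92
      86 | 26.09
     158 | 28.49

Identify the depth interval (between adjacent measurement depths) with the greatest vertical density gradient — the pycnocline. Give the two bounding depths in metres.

86–158 m

Compute the density gradient over each adjacent pair:
  31–78 m: Δρ/Δz = 0.69/47 = 0.015 kg m⁻⁴
  78–86 m: Δρ/Δz = 0.17/8 = 0.021 kg m⁻⁴
  86–158 m: Δρ/Δz = 2.40/72 = 0.033 kg m⁻⁴
The largest gradient is in the 86–158 m interval — the pycnocline.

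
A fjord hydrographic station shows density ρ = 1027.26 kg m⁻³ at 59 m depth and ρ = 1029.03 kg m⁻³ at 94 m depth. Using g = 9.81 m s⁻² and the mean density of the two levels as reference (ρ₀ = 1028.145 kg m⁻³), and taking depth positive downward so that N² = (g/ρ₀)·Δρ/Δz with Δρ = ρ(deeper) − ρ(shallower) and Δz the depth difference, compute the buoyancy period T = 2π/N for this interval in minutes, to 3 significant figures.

4.77 min

Δρ = 1029.03 − 1027.26 = 1.77 kg m⁻³ over Δz = 94 − 59 = 35 m.
N² = (9.81/1028.145) × (1.77/35) = 4.8253 × 10⁻⁴ s⁻².
N = √(4.8253 × 10⁻⁴) = 0.021967 rad s⁻¹, so T = 2π/N = 286.03 s = 4.7672 min ≈ 4.77 min.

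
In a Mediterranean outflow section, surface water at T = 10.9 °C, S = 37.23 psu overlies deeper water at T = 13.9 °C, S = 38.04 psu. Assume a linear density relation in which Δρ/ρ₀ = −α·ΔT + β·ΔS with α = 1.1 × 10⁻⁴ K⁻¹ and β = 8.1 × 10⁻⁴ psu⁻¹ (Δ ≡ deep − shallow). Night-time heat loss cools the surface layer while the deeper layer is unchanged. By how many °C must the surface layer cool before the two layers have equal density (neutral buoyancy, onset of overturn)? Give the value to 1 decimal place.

Neutral buoyancy requires Δρ = 0, i.e. −α(T_deep − T_surf′) + β(S_deep − S_surf) = 0.
T_surf′ = T_deep − (β/α)·ΔS = 13.9 − (8.1 × 10⁻⁴/1.1 × 10⁻⁴)·(+0.81) = 7.935 °C.
Cooling required: 10.9 − (7.935) = 2.965 °C.

3.0 °C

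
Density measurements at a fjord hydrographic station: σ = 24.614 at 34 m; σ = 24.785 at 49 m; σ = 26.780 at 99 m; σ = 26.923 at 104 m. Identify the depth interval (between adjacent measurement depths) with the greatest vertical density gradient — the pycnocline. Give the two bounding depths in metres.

49–99 m

Compute the density gradient over each adjacent pair:
  34–49 m: Δρ/Δz = 0.171/15 = 0.011 kg m⁻⁴
  49–99 m: Δρ/Δz = 1.995/50 = 0.040 kg m⁻⁴
  99–104 m: Δρ/Δz = 0.143/5 = 0.029 kg m⁻⁴
The largest gradient is in the 49–99 m interval — the pycnocline.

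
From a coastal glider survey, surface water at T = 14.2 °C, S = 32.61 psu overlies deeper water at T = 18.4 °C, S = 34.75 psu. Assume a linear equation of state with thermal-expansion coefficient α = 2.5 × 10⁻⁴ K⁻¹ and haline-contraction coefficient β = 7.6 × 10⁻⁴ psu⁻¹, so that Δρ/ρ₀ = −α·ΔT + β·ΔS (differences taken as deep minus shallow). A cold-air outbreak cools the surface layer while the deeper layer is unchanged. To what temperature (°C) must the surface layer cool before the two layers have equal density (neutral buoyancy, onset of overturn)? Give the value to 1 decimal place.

Neutral buoyancy requires Δρ = 0, i.e. −α(T_deep − T_surf′) + β(S_deep − S_surf) = 0.
T_surf′ = T_deep − (β/α)·ΔS = 18.4 − (7.6 × 10⁻⁴/2.5 × 10⁻⁴)·(+2.14) = 11.894 °C.
Cooling required: 14.2 − (11.894) = 2.306 °C.

11.9 °C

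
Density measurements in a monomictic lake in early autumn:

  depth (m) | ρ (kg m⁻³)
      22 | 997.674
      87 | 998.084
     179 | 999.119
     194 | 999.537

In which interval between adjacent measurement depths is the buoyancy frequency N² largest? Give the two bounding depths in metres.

Compute the density gradient over each adjacent pair:
  22–87 m: Δρ/Δz = 0.410/65 = 6.3 × 10⁻³ kg m⁻⁴
  87–179 m: Δρ/Δz = 1.035/92 = 0.011 kg m⁻⁴
  179–194 m: Δρ/Δz = 0.418/15 = 0.028 kg m⁻⁴
The largest gradient is in the 179–194 m interval — the pycnocline.

179–194 m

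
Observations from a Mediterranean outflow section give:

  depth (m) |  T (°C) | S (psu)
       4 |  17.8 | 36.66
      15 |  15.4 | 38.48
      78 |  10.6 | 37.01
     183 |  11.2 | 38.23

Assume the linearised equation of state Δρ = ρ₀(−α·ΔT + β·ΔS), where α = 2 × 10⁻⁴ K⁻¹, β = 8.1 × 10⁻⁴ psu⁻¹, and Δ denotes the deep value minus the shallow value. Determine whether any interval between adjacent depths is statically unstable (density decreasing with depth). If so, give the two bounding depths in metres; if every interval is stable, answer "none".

15–78 m

Evaluate Δρ/ρ₀ = −αΔT + βΔS across each adjacent pair:
  4–15 m: −αΔT+βΔS = −(2 × 10⁻⁴)(-2.4)+(8.1 × 10⁻⁴)(+1.82) = 2.0 × 10⁻³ → stable
  15–78 m: −αΔT+βΔS = −(2 × 10⁻⁴)(-4.8)+(8.1 × 10⁻⁴)(-1.47) = -2.3 × 10⁻⁴ → UNSTABLE
  78–183 m: −αΔT+βΔS = −(2 × 10⁻⁴)(+0.6)+(8.1 × 10⁻⁴)(+1.22) = 8.7 × 10⁻⁴ → stable
The 15–78 m interval has Δρ < 0: lighter water underlies denser water.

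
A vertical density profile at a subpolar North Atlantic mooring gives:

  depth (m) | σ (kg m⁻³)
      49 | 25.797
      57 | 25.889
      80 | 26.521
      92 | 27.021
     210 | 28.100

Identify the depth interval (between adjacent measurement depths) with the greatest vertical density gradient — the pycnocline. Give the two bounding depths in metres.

Compute the density gradient over each adjacent pair:
  49–57 m: Δρ/Δz = 0.092/8 = 0.011 kg m⁻⁴
  57–80 m: Δρ/Δz = 0.632/23 = 0.027 kg m⁻⁴
  80–92 m: Δρ/Δz = 0.500/12 = 0.042 kg m⁻⁴
  92–210 m: Δρ/Δz = 1.079/118 = 9.1 × 10⁻³ kg m⁻⁴
The largest gradient is in the 80–92 m interval — the pycnocline.

80–92 m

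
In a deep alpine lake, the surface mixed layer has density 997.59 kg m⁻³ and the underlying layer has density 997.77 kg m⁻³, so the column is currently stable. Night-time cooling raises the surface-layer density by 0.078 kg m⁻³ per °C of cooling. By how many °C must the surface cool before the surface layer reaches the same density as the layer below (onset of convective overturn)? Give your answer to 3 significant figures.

2.31 °C

Density deficit of the surface layer: 997.77 − 997.59 = 0.18 kg m⁻³.
Required change = 0.18 / 0.078 = 2.31 °C.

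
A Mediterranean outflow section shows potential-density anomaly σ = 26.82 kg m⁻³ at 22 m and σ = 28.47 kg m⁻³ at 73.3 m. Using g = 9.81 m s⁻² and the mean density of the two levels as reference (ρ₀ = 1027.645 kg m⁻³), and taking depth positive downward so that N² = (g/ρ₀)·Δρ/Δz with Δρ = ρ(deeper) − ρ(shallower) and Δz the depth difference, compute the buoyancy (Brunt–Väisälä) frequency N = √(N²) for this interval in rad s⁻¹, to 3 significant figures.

0.0175 rad s⁻¹

Δρ = 1028.47 − 1026.82 = 1.65 kg m⁻³ over Δz = 73.3 − 22 = 51.3 m.
N² = (9.81/1027.645) × (1.65/51.3) = 3.0704 × 10⁻⁴ s⁻².
N = √(3.0704 × 10⁻⁴) = 0.017523 rad s⁻¹ ≈ 0.0175 rad s⁻¹.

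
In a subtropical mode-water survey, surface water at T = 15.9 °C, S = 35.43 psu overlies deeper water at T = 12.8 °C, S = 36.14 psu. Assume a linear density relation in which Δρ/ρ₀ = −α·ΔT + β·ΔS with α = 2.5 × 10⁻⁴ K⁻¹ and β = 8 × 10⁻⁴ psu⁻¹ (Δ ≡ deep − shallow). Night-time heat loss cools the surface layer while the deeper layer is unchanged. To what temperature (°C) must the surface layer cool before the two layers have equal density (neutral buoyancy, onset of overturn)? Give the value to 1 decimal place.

10.5 °C

Neutral buoyancy requires Δρ = 0, i.e. −α(T_deep − T_surf′) + β(S_deep − S_surf) = 0.
T_surf′ = T_deep − (β/α)·ΔS = 12.8 − (8 × 10⁻⁴/2.5 × 10⁻⁴)·(+0.71) = 10.528 °C.
Cooling required: 15.9 − (10.528) = 5.372 °C.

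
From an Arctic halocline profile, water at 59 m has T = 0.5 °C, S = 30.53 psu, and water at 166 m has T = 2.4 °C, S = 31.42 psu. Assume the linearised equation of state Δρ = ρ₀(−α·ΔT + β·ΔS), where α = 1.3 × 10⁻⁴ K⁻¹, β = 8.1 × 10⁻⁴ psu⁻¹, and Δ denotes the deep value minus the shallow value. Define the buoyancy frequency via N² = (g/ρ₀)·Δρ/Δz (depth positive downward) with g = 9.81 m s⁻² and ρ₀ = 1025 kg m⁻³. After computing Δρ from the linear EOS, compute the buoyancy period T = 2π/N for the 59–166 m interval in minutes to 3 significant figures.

ΔT = +1.9 K, ΔS = +0.89 psu (deep − shallow).
Δρ/ρ₀ = −αΔT + βΔS = -2.47 × 10⁻⁴ + 7.209 × 10⁻⁴ = 4.739 × 10⁻⁴, so Δρ ≈ 0.4857 kg m⁻³.
N² = (g/ρ₀)·Δρ/Δz = g·(Δρ/ρ₀)/Δz = 9.81 × 4.739 × 10⁻⁴ / 107 = 4.3448 × 10⁻⁵ s⁻².
N = √(4.3448 × 10⁻⁵) = 6.5915 × 10⁻³ rad s⁻¹ → T = 2π/N = 953.23 s = 15.887 min ≈ 15.9 min.

15.9 min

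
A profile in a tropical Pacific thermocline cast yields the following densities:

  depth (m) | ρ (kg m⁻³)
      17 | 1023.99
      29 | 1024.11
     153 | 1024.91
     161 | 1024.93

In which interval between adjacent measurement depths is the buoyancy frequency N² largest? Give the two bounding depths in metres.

Compute the density gradient over each adjacent pair:
  17–29 m: Δρ/Δz = 0.12/12 = 0.010 kg m⁻⁴
  29–153 m: Δρ/Δz = 0.80/124 = 6.5 × 10⁻³ kg m⁻⁴
  153–161 m: Δρ/Δz = 0.02/8 = 2.5 × 10⁻³ kg m⁻⁴
The largest gradient is in the 17–29 m interval — the pycnocline.

17–29 m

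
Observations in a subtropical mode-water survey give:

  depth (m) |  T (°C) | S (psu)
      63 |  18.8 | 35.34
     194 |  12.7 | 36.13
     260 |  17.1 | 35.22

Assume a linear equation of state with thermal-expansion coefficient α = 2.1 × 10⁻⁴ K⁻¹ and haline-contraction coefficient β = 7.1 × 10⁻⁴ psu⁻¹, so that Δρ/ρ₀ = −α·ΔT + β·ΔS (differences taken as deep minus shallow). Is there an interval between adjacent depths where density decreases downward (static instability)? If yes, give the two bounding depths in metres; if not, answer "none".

194–260 m

Evaluate Δρ/ρ₀ = −αΔT + βΔS across each adjacent pair:
  63–194 m: −αΔT+βΔS = −(2.1 × 10⁻⁴)(-6.1)+(7.1 × 10⁻⁴)(+0.79) = 1.8 × 10⁻³ → stable
  194–260 m: −αΔT+βΔS = −(2.1 × 10⁻⁴)(+4.4)+(7.1 × 10⁻⁴)(-0.91) = -1.6 × 10⁻³ → UNSTABLE
The 194–260 m interval has Δρ < 0: lighter water underlies denser water.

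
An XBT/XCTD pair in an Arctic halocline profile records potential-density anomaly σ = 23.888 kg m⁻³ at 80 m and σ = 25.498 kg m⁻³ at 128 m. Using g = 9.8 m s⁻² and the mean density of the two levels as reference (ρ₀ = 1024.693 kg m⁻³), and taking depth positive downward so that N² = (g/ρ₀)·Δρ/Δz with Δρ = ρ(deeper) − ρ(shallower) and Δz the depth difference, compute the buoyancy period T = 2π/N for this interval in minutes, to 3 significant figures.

Δρ = 1025.498 − 1023.888 = 1.610 kg m⁻³ over Δz = 128 − 80 = 48 m.
N² = (9.8/1024.693) × (1.610/48) = 3.2079 × 10⁻⁴ s⁻².
N = √(3.2079 × 10⁻⁴) = 0.017911 rad s⁻¹, so T = 2π/N = 350.80 s = 5.8467 min ≈ 5.85 min.

5.85 min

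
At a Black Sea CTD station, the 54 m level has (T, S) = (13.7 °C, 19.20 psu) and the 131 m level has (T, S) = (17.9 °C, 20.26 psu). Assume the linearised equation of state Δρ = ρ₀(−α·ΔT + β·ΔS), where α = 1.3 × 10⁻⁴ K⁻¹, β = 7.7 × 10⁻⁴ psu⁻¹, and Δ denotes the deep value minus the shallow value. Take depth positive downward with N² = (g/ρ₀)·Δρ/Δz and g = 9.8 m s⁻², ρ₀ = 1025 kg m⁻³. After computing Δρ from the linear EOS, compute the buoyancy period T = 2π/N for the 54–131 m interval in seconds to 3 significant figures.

1.07 × 10³ s

ΔT = +4.2 K, ΔS = +1.06 psu (deep − shallow).
Δρ/ρ₀ = −αΔT + βΔS = -5.46 × 10⁻⁴ + 8.162 × 10⁻⁴ = 2.702 × 10⁻⁴, so Δρ ≈ 0.2770 kg m⁻³.
N² = (g/ρ₀)·Δρ/Δz = g·(Δρ/ρ₀)/Δz = 9.8 × 2.702 × 10⁻⁴ / 77 = 3.4389 × 10⁻⁵ s⁻².
N = √(3.4389 × 10⁻⁵) = 5.8642 × 10⁻³ rad s⁻¹ → T = 2π/N = 1.0714 × 10³ s ≈ 1.07 × 10³ s.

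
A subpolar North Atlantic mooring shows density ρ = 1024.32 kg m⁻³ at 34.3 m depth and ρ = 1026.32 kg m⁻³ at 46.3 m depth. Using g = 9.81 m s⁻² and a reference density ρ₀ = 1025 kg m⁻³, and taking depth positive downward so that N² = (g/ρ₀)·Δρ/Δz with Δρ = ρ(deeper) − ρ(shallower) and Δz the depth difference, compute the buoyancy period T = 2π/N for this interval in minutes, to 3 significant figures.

Δρ = 1026.32 − 1024.32 = 2.00 kg m⁻³ over Δz = 46.3 − 34.3 = 12 m.
N² = (9.81/1025) × (2.00/12) = 1.5951 × 10⁻³ s⁻².
N = √(1.5951 × 10⁻³) = 0.039939 rad s⁻¹, so T = 2π/N = 157.32 s = 2.6220 min ≈ 2.62 min.

2.62 min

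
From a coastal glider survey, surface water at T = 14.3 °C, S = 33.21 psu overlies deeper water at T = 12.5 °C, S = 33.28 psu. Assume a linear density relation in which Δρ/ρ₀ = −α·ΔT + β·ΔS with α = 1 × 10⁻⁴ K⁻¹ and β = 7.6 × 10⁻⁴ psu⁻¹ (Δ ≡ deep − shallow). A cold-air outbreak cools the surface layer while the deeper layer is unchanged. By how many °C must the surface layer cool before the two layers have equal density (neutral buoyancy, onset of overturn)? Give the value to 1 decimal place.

2.3 °C

Neutral buoyancy requires Δρ = 0, i.e. −α(T_deep − T_surf′) + β(S_deep − S_surf) = 0.
T_surf′ = T_deep − (β/α)·ΔS = 12.5 − (7.6 × 10⁻⁴/1 × 10⁻⁴)·(+0.07) = 11.968 °C.
Cooling required: 14.3 − (11.968) = 2.332 °C.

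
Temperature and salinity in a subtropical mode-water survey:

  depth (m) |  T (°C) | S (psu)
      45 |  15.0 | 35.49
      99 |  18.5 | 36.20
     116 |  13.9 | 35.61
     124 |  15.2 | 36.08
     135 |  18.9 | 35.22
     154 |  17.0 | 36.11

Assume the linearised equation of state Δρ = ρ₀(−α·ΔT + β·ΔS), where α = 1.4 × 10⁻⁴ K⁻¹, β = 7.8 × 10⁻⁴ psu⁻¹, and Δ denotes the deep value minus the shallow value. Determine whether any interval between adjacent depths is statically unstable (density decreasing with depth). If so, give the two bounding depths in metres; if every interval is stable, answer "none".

124–135 m

Evaluate Δρ/ρ₀ = −αΔT + βΔS across each adjacent pair:
  45–99 m: −αΔT+βΔS = −(1.4 × 10⁻⁴)(+3.5)+(7.8 × 10⁻⁴)(+0.71) = 6.4 × 10⁻⁵ → stable
  99–116 m: −αΔT+βΔS = −(1.4 × 10⁻⁴)(-4.6)+(7.8 × 10⁻⁴)(-0.59) = 1.8 × 10⁻⁴ → stable
  116–124 m: −αΔT+βΔS = −(1.4 × 10⁻⁴)(+1.3)+(7.8 × 10⁻⁴)(+0.47) = 1.8 × 10⁻⁴ → stable
  124–135 m: −αΔT+βΔS = −(1.4 × 10⁻⁴)(+3.7)+(7.8 × 10⁻⁴)(-0.86) = -1.2 × 10⁻³ → UNSTABLE
  135–154 m: −αΔT+βΔS = −(1.4 × 10⁻⁴)(-1.9)+(7.8 × 10⁻⁴)(+0.89) = 9.6 × 10⁻⁴ → stable
The 124–135 m interval has Δρ < 0: lighter water underlies denser water.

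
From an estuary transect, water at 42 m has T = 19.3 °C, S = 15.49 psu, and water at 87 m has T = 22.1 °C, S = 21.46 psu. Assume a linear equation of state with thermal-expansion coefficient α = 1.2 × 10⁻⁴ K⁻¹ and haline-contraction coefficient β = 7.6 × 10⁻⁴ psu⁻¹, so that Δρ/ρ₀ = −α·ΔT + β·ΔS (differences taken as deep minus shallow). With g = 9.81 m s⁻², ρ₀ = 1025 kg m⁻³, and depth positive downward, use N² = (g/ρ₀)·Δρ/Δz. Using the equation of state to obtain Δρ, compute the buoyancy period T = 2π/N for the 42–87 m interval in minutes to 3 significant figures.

ΔT = +2.8 K, ΔS = +5.97 psu (deep − shallow).
Δρ/ρ₀ = −αΔT + βΔS = -3.36 × 10⁻⁴ + 4.5372 × 10⁻³ = 4.2012 × 10⁻³, so Δρ ≈ 4.306 kg m⁻³.
N² = (g/ρ₀)·Δρ/Δz = g·(Δρ/ρ₀)/Δz = 9.81 × 4.2012 × 10⁻³ / 45 = 9.1586 × 10⁻⁴ s⁻².
N = √(9.1586 × 10⁻⁴) = 0.030263 rad s⁻¹ → T = 2π/N = 207.62 s = 3.4603 min ≈ 3.46 min.

3.46 min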